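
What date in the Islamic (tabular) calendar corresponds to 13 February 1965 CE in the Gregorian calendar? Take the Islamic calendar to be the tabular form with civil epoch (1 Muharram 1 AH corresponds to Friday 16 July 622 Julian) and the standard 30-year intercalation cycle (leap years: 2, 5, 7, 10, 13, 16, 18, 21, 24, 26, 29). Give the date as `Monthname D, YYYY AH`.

Shawwal 11, 1384 AH

Both dates share Julian Day Number 2438805; in the tabular Islamic calendar that is 11 Shawwal 1384 AH.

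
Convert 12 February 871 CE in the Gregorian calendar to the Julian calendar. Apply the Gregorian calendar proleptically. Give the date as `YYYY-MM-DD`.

At this point the Julian calendar is 4 days behind the Gregorian.
12 February 871 Gregorian − 4 days → 8 February 871 Julian.

0871-02-08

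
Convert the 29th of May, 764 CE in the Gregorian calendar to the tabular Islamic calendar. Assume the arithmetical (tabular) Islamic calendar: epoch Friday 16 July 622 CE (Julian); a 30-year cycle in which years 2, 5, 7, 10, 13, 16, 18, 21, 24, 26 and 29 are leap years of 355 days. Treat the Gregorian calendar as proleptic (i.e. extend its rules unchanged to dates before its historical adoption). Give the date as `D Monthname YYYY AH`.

Julian Day Number of the source date = 2000254.
Converting JDN 2000254 to the tabular Islamic calendar gives 18 Rabi' al-Awwal 147 AH.

18 Rabi' al-Awwal 147 AH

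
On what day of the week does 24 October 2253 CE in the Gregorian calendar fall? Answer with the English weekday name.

JDN 2544248 mod 7 = 0, and JDN 0 was a Monday, so this is a Monday.

Monday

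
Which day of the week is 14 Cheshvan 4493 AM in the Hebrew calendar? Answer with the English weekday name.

This is JDN 1988732 (11 November 732 Gregorian).
JDN 1988732 mod 7 = 4, and JDN 0 was a Monday, so this is a Friday.

Friday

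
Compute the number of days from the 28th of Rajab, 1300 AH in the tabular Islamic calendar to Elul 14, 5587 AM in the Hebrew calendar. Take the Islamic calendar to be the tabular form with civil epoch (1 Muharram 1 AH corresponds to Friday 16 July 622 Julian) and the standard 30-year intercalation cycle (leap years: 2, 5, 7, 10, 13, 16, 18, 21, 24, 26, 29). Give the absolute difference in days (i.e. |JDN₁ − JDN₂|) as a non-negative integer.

JDN of the first date = 2408966.
JDN of the second date = 2388606.
|2388606 − 2408966| = 20360.

20360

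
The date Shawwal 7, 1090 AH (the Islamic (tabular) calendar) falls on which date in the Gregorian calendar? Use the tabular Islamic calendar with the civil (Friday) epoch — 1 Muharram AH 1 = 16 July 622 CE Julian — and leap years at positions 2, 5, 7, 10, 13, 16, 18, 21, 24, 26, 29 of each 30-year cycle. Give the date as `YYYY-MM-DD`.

1679-11-11

Julian Day Number of the source date = 2334617.
Converting JDN 2334617 to the Gregorian calendar gives 11 November 1679 CE.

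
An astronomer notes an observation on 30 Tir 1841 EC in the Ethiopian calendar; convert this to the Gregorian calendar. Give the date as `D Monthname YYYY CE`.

Julian Day Number of the source date = 2396430.
Converting JDN 2396430 to the Gregorian calendar gives 6 February 1849 CE.

6 February 1849 CE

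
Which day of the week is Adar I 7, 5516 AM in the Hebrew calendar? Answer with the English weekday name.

Sunday

In the Gregorian calendar this is 8 February 1756 (JDN 2362464).
2362464 ≡ 6 (mod 7); counting from Monday = 0 gives Sunday.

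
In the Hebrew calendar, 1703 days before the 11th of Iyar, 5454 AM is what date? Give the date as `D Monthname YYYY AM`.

The starting date is JDN 2339907; 2339907 − 1703 = 2338204.
JDN 2338204 corresponds to 21 Elul 5449 AM.

21 Elul 5449 AM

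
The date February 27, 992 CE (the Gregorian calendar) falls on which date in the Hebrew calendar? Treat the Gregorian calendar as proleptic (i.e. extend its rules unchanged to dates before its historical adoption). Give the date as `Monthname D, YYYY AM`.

Adar 15, 4752 AM

Both dates share Julian Day Number 2083438; in the Hebrew calendar that is 15 Adar 4752 AM.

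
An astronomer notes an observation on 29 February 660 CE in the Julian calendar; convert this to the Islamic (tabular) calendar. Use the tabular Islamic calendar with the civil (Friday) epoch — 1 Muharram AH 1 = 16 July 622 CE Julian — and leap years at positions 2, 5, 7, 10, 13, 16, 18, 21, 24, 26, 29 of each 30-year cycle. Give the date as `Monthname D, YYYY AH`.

Julian Day Number of the source date = 1962182.
Converting JDN 1962182 to the tabular Islamic calendar gives 11 Shawwal 39 AH.

Shawwal 11, 39 AH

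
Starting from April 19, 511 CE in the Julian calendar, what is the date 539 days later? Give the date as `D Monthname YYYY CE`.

The starting date is JDN 1907809; 1907809 + 539 = 1908348.
JDN 1908348 corresponds to 9 October 512 CE.

9 October 512 CE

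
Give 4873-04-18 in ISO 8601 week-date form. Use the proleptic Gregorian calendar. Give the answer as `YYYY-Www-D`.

4873-W16-2

The weekday is Tuesday (ISO weekday 2).
That Tuesday belongs to ISO week 16 of ISO year 4873.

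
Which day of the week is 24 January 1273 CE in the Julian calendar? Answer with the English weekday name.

Tuesday

In the proleptic Gregorian calendar this is 31 January 1273 (JDN 2186045).
Since JDN mod 7 = 1 (0 = Monday), the day is Tuesday.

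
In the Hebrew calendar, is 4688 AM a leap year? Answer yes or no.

Hebrew year 4688 is year 14 of its 19-year Metonic cycle; leap years are at positions 3, 6, 8, 11, 14, 17, 19, so it is a leap year (13 months).

yes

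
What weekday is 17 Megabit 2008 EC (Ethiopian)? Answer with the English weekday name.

Saturday

In the Gregorian calendar this is 26 March 2016 (JDN 2457474).
Since JDN mod 7 = 5 (0 = Monday), the day is Saturday.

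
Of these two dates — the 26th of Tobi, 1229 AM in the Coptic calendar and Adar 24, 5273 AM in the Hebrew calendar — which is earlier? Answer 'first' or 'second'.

First date → JDN 2273702; second date → JDN 2273742.
JDN 2273702 < JDN 2273742, so the first date is earlier.

first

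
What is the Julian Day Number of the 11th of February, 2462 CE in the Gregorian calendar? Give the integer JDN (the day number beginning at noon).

JDN 2400001 is 17 November 1858 CE (Gregorian), MJD 0; the target day is +220328 days from there, so JDN = 2620329.

2620329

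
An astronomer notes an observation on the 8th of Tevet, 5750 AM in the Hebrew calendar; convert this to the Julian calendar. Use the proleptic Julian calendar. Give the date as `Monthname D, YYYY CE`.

December 23, 1989 CE

Julian Day Number of the source date = 2447897.
Converting JDN 2447897 to the Julian calendar gives 23 December 1989 CE.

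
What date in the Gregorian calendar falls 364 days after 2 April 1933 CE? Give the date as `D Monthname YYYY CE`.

JDN of 2 April 1933 CE = 2427165.
2427165 + 364 = 2427529.
JDN 2427529 in the Gregorian calendar is 1 April 1934 CE.

1 April 1934 CE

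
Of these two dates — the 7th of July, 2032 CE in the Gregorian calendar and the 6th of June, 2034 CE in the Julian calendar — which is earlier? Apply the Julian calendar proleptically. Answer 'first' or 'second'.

Converting both to JDN: 2463421 vs 2464133; the smaller is the first.

first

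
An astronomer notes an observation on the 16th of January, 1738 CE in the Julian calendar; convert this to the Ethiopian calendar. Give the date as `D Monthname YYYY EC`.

21 Tir 1730 EC

The source date corresponds to 27 January 1738 in the Gregorian calendar (JDN 2355878).
That day falls on 21 Tir 1730 EC in the Ethiopian calendar.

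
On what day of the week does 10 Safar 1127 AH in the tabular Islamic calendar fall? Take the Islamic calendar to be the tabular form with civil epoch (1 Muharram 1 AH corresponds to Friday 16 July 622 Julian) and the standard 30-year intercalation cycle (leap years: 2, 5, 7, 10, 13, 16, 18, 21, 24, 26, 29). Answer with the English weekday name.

Equivalently 15 February 1715 Gregorian, JDN 2347496.
2347496 ≡ 4 (mod 7); counting from Monday = 0 gives Friday.

Friday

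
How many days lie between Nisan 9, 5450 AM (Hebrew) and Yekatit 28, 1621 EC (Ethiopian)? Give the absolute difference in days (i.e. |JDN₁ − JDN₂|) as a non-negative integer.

First date → JDN 2338398; second date → JDN 2316103.
The interval is |2338398 − 2316103| = 22295 days.

22295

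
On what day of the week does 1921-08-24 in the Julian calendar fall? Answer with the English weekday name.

This is JDN 2422939 (6 September 1921 Gregorian).
2422939 ≡ 1 (mod 7); counting from Monday = 0 gives Tuesday.

Tuesday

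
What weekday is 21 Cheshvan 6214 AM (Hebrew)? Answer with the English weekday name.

Equivalently 23 November 2453 Gregorian, JDN 2617327.
2617327 ≡ 6 (mod 7); counting from Monday = 0 gives Sunday.

Sunday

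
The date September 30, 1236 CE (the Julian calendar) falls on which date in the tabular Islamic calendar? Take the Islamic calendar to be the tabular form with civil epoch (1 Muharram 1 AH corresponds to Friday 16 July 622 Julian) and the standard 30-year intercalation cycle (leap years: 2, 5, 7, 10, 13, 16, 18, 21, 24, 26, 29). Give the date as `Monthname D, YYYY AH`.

Muharram 27, 634 AH

The source date corresponds to 7 October 1236 in the proleptic Gregorian calendar (JDN 2172780).
That day falls on 27 Muharram 634 AH in the tabular Islamic calendar.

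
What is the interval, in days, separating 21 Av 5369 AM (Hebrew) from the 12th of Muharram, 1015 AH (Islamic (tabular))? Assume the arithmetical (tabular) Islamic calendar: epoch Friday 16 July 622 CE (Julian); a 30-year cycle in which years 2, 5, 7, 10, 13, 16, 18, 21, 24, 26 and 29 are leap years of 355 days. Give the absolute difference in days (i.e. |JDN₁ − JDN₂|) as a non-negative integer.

JDN of the first date = 2308968.
JDN of the second date = 2307779.
|2307779 − 2308968| = 1189.

1189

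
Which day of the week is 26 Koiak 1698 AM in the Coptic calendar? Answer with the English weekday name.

Equivalently 4 January 1982 Gregorian, JDN 2444974.
2444974 ≡ 0 (mod 7); counting from Monday = 0 gives Monday.

Monday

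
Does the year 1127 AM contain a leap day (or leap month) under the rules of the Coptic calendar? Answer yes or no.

1127 mod 4 = 3; in the Coptic calendar a year is leap when year mod 4 = 3, so it is a leap year.

yes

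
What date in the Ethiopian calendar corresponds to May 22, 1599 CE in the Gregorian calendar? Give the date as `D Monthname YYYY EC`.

17 Ginbot 1591 EC

Julian Day Number of the source date = 2305224.
Converting JDN 2305224 to the Ethiopian calendar gives 17 Ginbot 1591 EC.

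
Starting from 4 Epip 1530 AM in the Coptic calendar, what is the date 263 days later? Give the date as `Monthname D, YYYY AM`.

JDN of 4 Epip 1530 AM = 2383800.
2383800 + 263 = 2384063.
JDN 2384063 in the Coptic calendar is Paremhat 22, 1531 AM.

Paremhat 22, 1531 AM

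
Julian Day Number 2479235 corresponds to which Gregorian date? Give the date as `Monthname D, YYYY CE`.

October 24, 2075 CE

Counting from JDN 2299161 = 15 Oct 1582 gives an offset of 180074 days.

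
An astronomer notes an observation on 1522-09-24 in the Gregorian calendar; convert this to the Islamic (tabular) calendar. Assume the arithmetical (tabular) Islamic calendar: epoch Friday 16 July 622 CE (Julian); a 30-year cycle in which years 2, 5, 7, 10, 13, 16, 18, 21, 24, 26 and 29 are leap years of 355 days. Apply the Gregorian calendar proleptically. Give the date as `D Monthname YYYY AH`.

22 Shawwal 928 AH

Julian Day Number of the source date = 2277225.
Converting JDN 2277225 to the tabular Islamic calendar gives 22 Shawwal 928 AH.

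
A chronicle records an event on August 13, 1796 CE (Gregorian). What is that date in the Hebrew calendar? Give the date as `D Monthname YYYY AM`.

Julian Day Number of the source date = 2377261.
Converting JDN 2377261 to the Hebrew calendar gives 9 Av 5556 AM.

9 Av 5556 AM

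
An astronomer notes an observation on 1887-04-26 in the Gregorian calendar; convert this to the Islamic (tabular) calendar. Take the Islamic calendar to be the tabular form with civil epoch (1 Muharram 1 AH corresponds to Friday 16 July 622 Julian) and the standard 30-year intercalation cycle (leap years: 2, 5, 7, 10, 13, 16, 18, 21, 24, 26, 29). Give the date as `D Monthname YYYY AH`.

2 Sha'ban 1304 AH

Julian Day Number of the source date = 2410388.
Converting JDN 2410388 to the tabular Islamic calendar gives 2 Sha'ban 1304 AH.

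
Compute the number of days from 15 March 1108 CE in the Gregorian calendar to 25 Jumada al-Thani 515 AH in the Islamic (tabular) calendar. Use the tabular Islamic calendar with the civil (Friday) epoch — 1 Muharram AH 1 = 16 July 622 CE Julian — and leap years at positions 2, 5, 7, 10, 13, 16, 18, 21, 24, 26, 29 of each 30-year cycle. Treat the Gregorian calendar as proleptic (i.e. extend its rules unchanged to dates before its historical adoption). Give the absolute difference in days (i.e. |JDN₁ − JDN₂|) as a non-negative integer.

4934

JDN of the first date = 2125822.
JDN of the second date = 2130756.
|2130756 − 2125822| = 4934.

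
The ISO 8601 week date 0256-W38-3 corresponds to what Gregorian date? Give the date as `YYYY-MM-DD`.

0256-09-17

ISO week 1 of 256 is the week containing the first Thursday of 256.
Week 38, day 3 (Wednesday) lands on 0256-09-17.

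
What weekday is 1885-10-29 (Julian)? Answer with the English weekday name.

In the Gregorian calendar this is 10 November 1885 (JDN 2409856).
2409856 ≡ 1 (mod 7); counting from Monday = 0 gives Tuesday.

Tuesday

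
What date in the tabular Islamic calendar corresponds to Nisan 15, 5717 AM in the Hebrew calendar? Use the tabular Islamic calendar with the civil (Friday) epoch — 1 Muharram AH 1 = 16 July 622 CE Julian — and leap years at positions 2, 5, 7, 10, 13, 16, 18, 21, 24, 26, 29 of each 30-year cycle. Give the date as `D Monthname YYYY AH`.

Both dates share Julian Day Number 2435945; in the tabular Islamic calendar that is 16 Ramadan 1376 AH.

16 Ramadan 1376 AH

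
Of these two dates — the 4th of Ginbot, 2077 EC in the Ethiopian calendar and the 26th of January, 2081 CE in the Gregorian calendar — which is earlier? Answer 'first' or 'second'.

First date → JDN 2482723; second date → JDN 2481156.
JDN 2481156 < JDN 2482723, so the second date is earlier.

second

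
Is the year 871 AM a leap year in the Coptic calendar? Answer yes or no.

yes

871 mod 4 = 3; in the Coptic calendar a year is leap when year mod 4 = 3, so it is a leap year.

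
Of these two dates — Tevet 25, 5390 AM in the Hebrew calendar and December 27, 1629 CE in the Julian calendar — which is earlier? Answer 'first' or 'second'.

The two dates have Julian Day Numbers 2316414 and 2316411 respectively.
Since 2316411 < 2316414, the second date comes first.

second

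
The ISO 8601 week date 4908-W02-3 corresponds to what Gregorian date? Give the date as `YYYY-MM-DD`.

ISO week 1 of 4908 is the week containing the first Thursday of 4908.
Week 2, day 3 (Wednesday) lands on 4908-01-11.

4908-01-11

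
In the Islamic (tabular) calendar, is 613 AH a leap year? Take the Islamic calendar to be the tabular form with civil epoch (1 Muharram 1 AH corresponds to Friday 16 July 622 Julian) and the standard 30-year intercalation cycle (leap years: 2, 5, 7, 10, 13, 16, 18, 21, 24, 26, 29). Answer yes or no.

Year 613 AH is year 13 of its 30-year cycle; leap positions are 2, 5, 7, 10, 13, 16, 18, 21, 24, 26, 29, so it is a leap year (355 days).

yes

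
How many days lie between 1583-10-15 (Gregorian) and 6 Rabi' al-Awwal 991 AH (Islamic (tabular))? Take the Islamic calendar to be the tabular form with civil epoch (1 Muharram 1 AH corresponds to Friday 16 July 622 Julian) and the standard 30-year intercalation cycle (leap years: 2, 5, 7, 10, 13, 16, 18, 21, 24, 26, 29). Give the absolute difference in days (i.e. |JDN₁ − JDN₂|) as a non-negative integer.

First date → JDN 2299526; second date → JDN 2299327.
The interval is |2299526 − 2299327| = 199 days.

199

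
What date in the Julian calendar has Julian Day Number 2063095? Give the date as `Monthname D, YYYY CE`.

The proleptic Gregorian equivalent of JDN 2063095 is 17 June 936.
In the Julian calendar that day is June 12, 936 CE.

June 12, 936 CE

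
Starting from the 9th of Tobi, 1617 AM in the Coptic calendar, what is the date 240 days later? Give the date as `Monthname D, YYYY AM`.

Thout 4, 1618 AM

Counting 240 days forward from JDN 2415402 reaches JDN 2415642, which is Thout 4, 1618 AM.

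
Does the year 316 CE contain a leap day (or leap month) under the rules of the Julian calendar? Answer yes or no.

316 mod 4 = 0, so it is a leap year in the Julian calendar.

yes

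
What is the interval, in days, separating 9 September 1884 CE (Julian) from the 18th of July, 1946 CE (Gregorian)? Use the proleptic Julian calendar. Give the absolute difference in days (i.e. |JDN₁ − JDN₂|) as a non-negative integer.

22579

JDN of the first date = 2409441.
JDN of the second date = 2432020.
|2432020 − 2409441| = 22579.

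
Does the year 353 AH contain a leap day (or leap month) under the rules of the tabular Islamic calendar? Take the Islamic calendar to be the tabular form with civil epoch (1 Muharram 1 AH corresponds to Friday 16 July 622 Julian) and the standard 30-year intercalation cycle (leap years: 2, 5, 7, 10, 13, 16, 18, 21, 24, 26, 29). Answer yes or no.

Year 353 AH is year 23 of its 30-year cycle; leap positions are 2, 5, 7, 10, 13, 16, 18, 21, 24, 26, 29, so it is a common year (354 days).

no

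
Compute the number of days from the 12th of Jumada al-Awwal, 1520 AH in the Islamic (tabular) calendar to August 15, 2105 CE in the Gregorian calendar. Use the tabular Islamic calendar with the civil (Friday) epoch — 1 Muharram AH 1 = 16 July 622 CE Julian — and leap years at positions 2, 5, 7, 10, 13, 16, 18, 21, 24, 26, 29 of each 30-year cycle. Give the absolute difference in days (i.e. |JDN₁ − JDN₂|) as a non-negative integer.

First date → JDN 2486852; second date → JDN 2490122.
The interval is |2486852 − 2490122| = 3270 days.

3270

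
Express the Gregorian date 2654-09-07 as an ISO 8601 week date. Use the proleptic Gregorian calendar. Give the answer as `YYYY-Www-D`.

The weekday is Thursday (ISO weekday 4).
That Thursday belongs to ISO week 36 of ISO year 2654.

2654-W36-4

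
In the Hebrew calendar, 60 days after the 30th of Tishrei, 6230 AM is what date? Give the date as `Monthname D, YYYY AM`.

Kislev 30, 6230 AM

JDN of the 30th of Tishrei, 6230 AM = 2623123.
2623123 + 60 = 2623183.
JDN 2623183 in the Hebrew calendar is Kislev 30, 6230 AM.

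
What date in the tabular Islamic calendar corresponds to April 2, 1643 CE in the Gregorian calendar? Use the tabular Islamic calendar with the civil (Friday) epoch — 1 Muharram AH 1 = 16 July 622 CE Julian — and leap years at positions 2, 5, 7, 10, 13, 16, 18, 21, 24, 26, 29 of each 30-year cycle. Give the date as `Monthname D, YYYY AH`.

Muharram 12, 1053 AH

Both dates share Julian Day Number 2321245; in the tabular Islamic calendar that is 12 Muharram 1053 AH.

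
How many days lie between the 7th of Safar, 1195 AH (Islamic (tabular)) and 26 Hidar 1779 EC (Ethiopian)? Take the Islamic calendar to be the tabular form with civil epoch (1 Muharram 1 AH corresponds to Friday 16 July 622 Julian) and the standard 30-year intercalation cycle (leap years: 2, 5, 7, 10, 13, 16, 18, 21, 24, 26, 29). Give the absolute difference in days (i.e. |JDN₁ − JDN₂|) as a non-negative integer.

First date → JDN 2371590; second date → JDN 2373720.
The interval is |2371590 − 2373720| = 2130 days.

2130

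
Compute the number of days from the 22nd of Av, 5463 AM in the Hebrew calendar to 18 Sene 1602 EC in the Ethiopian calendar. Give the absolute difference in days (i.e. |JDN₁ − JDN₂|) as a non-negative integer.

JDN of the first date = 2343283.
JDN of the second date = 2309273.
|2309273 − 2343283| = 34010.

34010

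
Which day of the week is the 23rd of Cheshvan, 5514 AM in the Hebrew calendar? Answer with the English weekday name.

In the Gregorian calendar this is 20 November 1753 (JDN 2361654).
JDN 2361654 mod 7 = 1, and JDN 0 was a Monday, so this is a Tuesday.

Tuesday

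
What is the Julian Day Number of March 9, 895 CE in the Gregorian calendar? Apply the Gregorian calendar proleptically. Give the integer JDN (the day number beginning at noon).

2048020

JDN 2451545 is 1 January 2000 CE (Gregorian); the target day is −403525 days from there, so JDN = 2048020.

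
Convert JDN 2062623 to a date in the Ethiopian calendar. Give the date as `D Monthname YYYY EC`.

The proleptic Gregorian equivalent of JDN 2062623 is 3 March 935.
In the Ethiopian calendar that day is 2 Megabit 927 EC.

2 Megabit 927 EC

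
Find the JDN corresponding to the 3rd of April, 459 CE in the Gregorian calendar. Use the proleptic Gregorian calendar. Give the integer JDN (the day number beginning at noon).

JDN 2400001 is 17 November 1858 CE (Gregorian), MJD 0; the target day is −511202 days from there, so JDN = 1888799.

1888799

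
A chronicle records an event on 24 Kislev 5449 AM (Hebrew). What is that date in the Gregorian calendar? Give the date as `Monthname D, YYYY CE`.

December 17, 1688 CE

Julian Day Number of the source date = 2337941.
Converting JDN 2337941 to the Gregorian calendar gives 17 December 1688 CE.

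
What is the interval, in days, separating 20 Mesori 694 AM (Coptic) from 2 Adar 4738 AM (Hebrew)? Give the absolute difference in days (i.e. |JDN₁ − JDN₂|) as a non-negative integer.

182

First date → JDN 2078497; second date → JDN 2078315.
The interval is |2078497 − 2078315| = 182 days.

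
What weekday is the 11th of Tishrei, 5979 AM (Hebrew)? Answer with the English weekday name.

Equivalently 1 October 2218 Gregorian, JDN 2531441.
2531441 ≡ 3 (mod 7); counting from Monday = 0 gives Thursday.

Thursday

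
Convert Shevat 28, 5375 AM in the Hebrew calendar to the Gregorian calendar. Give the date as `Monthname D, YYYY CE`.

January 28, 1615 CE

Both dates share Julian Day Number 2310954; in the Gregorian calendar that is 28 January 1615 CE.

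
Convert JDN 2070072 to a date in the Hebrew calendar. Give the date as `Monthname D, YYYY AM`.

JDN 2070072 is 25 July 955 in the proleptic Gregorian calendar.
In the Hebrew calendar that day is Tammuz 27, 4715 AM.

Tammuz 27, 4715 AM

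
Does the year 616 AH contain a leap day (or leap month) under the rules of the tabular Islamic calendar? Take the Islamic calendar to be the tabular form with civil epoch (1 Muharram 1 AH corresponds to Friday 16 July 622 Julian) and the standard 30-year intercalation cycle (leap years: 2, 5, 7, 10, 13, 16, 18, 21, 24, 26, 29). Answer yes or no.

Year 616 AH is year 16 of its 30-year cycle; leap positions are 2, 5, 7, 10, 13, 16, 18, 21, 24, 26, 29, so it is a leap year (355 days).

yes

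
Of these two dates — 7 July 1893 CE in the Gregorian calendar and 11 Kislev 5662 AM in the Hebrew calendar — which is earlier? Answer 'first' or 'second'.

Converting both to JDN: 2412652 vs 2415711; the smaller is the first.

first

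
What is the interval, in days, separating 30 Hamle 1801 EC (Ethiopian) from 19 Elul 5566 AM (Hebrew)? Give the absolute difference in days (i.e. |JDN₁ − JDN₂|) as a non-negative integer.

JDN of the first date = 2382000.
JDN of the second date = 2380932.
|2380932 − 2382000| = 1068.

1068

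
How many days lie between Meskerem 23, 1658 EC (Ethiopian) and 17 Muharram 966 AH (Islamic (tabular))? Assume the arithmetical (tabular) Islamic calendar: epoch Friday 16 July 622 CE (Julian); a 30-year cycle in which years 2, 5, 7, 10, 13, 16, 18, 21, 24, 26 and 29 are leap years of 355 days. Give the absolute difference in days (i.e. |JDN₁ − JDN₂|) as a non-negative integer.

JDN of the first date = 2329462.
JDN of the second date = 2290420.
|2290420 − 2329462| = 39042.

39042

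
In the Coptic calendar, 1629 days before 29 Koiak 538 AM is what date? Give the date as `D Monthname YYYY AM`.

16 Epip 533 AM

Counting 1629 days back from JDN 2021287 reaches JDN 2019658, which is 16 Epip 533 AM.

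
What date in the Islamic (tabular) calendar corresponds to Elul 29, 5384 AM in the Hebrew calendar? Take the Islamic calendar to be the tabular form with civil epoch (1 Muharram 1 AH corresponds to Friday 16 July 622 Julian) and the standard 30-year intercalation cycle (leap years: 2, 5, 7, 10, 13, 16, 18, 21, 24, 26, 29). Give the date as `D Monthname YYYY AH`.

30 Dhu al-Qa'dah 1033 AH

Both dates share Julian Day Number 2314470; in the tabular Islamic calendar that is 30 Dhu al-Qa'dah 1033 AH.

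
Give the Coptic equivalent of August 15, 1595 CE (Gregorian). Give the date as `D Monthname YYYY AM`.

Both dates share Julian Day Number 2303848; in the Coptic calendar that is 12 Mesori 1311 AM.

12 Mesori 1311 AM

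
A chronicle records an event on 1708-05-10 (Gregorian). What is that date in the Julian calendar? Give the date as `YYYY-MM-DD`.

At this point the Julian calendar is 11 days behind the Gregorian.
10 May 1708 Gregorian − 11 days → 29 April 1708 Julian.

1708-04-29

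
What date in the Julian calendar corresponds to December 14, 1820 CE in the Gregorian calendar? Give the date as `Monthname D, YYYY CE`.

At this point the Julian calendar is 12 days behind the Gregorian.
14 December 1820 Gregorian − 12 days → 2 December 1820 Julian.

December 2, 1820 CE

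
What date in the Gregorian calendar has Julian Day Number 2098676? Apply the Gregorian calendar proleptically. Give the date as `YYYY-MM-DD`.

1033-11-17

JDN 2451545 is 1 Jan 2000; 2098676 is −352869 days from there.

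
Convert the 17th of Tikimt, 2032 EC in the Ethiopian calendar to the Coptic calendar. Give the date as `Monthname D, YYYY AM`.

Paopi 17, 1756 AM

The source date corresponds to 28 October 2039 in the Gregorian calendar (JDN 2466090).
That day falls on 17 Paopi 1756 AM in the Coptic calendar.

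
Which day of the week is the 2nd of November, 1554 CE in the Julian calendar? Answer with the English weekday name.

Equivalently 12 November 1554 Gregorian, JDN 2288962.
JDN 2288962 mod 7 = 4, and JDN 0 was a Monday, so this is a Friday.

Friday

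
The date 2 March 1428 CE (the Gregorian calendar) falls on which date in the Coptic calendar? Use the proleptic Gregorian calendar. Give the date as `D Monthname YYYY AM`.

27 Meshir 1144 AM

Both dates share Julian Day Number 2242687; in the Coptic calendar that is 27 Meshir 1144 AM.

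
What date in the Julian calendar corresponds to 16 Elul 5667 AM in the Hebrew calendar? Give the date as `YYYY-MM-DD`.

1907-08-13

Both dates share Julian Day Number 2417814; in the Julian calendar that is 13 August 1907 CE.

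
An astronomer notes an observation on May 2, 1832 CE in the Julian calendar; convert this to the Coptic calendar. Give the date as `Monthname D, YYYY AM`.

The source date corresponds to 14 May 1832 in the Gregorian calendar (JDN 2390318).
That day falls on 7 Pashons 1548 AM in the Coptic calendar.

Pashons 7, 1548 AM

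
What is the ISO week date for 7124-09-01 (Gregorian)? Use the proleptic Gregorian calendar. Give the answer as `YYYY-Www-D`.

The weekday is Monday (ISO weekday 1).
That Monday belongs to ISO week 36 of ISO year 7124.

7124-W36-1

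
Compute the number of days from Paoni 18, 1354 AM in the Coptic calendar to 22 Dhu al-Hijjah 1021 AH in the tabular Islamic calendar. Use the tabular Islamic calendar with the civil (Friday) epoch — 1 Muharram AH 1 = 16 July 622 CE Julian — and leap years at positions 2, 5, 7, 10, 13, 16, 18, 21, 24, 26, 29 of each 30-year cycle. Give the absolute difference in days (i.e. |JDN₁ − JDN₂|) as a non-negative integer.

9260

JDN of the first date = 2319500.
JDN of the second date = 2310240.
|2310240 − 2319500| = 9260.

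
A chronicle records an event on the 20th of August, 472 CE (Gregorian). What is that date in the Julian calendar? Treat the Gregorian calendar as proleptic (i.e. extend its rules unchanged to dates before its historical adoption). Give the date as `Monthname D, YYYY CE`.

The Julian–Gregorian offset here is 1 day (Julian trailing).
20 August 472 Gregorian − 1 day → 19 August 472 Julian.

August 19, 472 CE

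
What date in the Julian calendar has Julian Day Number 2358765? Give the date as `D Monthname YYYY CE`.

12 December 1745 CE

The Gregorian equivalent of JDN 2358765 is 23 December 1745.
In the Julian calendar that day is 12 December 1745 CE.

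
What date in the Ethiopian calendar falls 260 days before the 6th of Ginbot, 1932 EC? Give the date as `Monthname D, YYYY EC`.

Nehase 22, 1931 EC

JDN of the 6th of Ginbot, 1932 EC = 2429764.
2429764 − 260 = 2429504.
JDN 2429504 in the Ethiopian calendar is Nehase 22, 1931 EC.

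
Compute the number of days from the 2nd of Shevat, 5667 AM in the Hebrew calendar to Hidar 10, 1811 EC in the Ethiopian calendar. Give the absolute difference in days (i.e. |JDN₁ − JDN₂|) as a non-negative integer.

32201

JDN of the first date = 2417593.
JDN of the second date = 2385392.
|2385392 − 2417593| = 32201.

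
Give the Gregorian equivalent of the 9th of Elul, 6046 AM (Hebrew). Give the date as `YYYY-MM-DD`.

2286-08-30

Both dates share Julian Day Number 2556246; in the Gregorian calendar that is 30 August 2286 CE.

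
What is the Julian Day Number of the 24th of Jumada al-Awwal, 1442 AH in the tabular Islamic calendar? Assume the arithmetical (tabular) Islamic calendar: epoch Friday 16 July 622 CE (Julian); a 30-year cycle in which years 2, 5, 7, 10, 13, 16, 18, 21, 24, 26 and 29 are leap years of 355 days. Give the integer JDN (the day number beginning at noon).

2459223

Equivalently 8 January 2021 (Gregorian).
JDN 2451545 is 1 January 2000 CE (Gregorian); the target day is +7678 days from there, so JDN = 2459223.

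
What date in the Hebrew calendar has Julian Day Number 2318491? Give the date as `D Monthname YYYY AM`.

5 Tishrei 5396 AM

JDN 2318491 is 17 September 1635 in the Gregorian calendar.
In the Hebrew calendar that day is 5 Tishrei 5396 AM.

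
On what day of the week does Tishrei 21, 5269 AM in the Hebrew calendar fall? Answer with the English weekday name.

Equivalently 25 September 1508 Gregorian, JDN 2272113.
2272113 ≡ 4 (mod 7); counting from Monday = 0 gives Friday.

Friday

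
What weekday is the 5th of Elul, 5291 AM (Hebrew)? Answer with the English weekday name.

In the proleptic Gregorian calendar this is 28 August 1531 (JDN 2280485).
2280485 ≡ 4 (mod 7); counting from Monday = 0 gives Friday.

Friday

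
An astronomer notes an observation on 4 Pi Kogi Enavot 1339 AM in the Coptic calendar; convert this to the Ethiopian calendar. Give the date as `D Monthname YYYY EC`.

4 Pagume 1615 EC

Julian Day Number of the source date = 2314097.
Converting JDN 2314097 to the Ethiopian calendar gives 4 Pagume 1615 EC.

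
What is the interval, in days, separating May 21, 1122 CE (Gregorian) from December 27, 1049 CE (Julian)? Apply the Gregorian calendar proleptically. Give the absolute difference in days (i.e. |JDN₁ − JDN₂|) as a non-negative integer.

JDN of the first date = 2131002.
JDN of the second date = 2104566.
|2104566 − 2131002| = 26436.

26436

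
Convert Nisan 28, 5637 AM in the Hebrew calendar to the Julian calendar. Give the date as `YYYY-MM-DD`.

Julian Day Number of the source date = 2406721.
Converting JDN 2406721 to the Julian calendar gives 30 March 1877 CE.

1877-03-30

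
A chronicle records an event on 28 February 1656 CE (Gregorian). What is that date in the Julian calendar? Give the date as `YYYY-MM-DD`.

At this point the Julian calendar is 10 days behind the Gregorian.
28 February 1656 Gregorian − 10 days → 18 February 1656 Julian.

1656-02-18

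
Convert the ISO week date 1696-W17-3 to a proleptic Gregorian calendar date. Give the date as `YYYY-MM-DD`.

ISO week 1 of 1696 is the week containing the first Thursday of 1696.
Week 17, day 3 (Wednesday) lands on 1696-04-25.

1696-04-25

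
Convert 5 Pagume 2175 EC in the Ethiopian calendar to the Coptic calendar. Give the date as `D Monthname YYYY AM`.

5 Pi Kogi Enavot 1899 AM

Both dates share Julian Day Number 2518638; in the Coptic calendar that is 5 Pi Kogi Enavot 1899 AM.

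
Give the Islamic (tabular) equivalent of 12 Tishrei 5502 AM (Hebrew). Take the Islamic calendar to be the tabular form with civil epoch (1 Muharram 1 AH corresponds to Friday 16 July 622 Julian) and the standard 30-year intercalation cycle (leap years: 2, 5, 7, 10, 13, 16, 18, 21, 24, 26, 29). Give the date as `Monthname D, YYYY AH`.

Julian Day Number of the source date = 2357212.
Converting JDN 2357212 to the tabular Islamic calendar gives 11 Rajab 1154 AH.

Rajab 11, 1154 AH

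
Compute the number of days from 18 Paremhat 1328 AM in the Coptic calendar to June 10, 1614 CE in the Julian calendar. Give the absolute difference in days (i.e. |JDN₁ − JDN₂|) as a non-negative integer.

818

First date → JDN 2309914; second date → JDN 2310732.
The interval is |2309914 − 2310732| = 818 days.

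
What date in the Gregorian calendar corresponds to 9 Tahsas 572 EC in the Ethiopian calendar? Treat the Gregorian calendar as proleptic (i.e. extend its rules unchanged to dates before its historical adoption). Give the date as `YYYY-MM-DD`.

0579-12-08

Both dates share Julian Day Number 1932877; in the Gregorian calendar that is 8 December 579 CE.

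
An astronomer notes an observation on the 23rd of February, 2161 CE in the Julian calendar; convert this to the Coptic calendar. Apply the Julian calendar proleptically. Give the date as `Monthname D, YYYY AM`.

The source date corresponds to 9 March 2161 in the Gregorian calendar (JDN 2510417).
That day falls on 29 Meshir 1877 AM in the Coptic calendar.

Meshir 29, 1877 AM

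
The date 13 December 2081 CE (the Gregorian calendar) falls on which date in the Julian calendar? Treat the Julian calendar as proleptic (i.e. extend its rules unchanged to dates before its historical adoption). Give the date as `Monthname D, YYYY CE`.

The Julian–Gregorian offset here is 13 days (Julian trailing).
13 December 2081 Gregorian − 13 days → 30 November 2081 Julian.

November 30, 2081 CE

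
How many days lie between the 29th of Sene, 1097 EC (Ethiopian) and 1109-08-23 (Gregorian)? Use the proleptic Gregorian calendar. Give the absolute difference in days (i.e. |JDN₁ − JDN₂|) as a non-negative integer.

First date → JDN 2124833; second date → JDN 2126348.
The interval is |2124833 − 2126348| = 1515 days.

1515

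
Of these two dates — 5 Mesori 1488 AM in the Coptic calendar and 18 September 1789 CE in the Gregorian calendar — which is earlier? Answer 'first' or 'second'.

The two dates have Julian Day Numbers 2368491 and 2374740 respectively.
Since 2368491 < 2374740, the first date comes first.

first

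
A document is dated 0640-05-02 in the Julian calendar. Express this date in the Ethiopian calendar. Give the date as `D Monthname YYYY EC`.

Julian Day Number of the source date = 1954940.
Converting JDN 1954940 to the Ethiopian calendar gives 7 Ginbot 632 EC.

7 Ginbot 632 EC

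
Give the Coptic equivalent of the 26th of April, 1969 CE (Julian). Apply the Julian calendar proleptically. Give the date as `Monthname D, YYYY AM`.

Julian Day Number of the source date = 2440351.
Converting JDN 2440351 to the Coptic calendar gives 1 Pashons 1685 AM.

Pashons 1, 1685 AM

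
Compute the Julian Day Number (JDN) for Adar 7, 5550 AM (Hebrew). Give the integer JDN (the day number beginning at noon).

Equivalently 21 February 1790 (Gregorian).
JDN 2400001 is 17 November 1858 CE (Gregorian), MJD 0; the target day is −25105 days from there, so JDN = 2374896.

2374896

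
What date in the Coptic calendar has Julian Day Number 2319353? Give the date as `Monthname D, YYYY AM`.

The Gregorian equivalent of JDN 2319353 is 26 January 1638.
In the Coptic calendar that day is Tobi 21, 1354 AM.

Tobi 21, 1354 AM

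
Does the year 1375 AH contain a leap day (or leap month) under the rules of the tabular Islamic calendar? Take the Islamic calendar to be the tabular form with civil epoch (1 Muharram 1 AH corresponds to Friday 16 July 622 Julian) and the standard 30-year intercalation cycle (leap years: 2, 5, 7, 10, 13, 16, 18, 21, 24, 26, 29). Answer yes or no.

Year 1375 AH is year 25 of its 30-year cycle; leap positions are 2, 5, 7, 10, 13, 16, 18, 21, 24, 26, 29, so it is a common year (354 days).

no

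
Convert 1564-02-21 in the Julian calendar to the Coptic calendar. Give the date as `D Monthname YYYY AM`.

Julian Day Number of the source date = 2292360.
Converting JDN 2292360 to the Coptic calendar gives 26 Meshir 1280 AM.

26 Meshir 1280 AM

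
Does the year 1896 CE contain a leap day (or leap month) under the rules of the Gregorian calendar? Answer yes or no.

1896 is divisible by 4 and not by 100, so it is a leap year.

yes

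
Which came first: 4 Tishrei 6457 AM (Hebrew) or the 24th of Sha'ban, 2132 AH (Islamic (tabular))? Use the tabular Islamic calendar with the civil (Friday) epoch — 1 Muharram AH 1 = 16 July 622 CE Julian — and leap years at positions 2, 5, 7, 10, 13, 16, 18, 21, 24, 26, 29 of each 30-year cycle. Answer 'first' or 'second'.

second

The two dates have Julian Day Numbers 2706019 and 2703825 respectively.
Since 2703825 < 2706019, the second date comes first.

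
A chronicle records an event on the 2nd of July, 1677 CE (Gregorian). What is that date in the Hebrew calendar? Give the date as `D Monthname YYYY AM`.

Both dates share Julian Day Number 2333755; in the Hebrew calendar that is 2 Tammuz 5437 AM.

2 Tammuz 5437 AM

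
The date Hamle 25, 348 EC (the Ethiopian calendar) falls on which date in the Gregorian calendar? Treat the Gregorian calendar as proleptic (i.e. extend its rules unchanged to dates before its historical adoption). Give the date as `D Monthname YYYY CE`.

Both dates share Julian Day Number 1851287; in the Gregorian calendar that is 20 July 356 CE.

20 July 356 CE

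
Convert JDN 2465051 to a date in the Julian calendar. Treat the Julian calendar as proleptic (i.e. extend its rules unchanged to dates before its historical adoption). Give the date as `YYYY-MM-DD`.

The Gregorian equivalent of JDN 2465051 is 23 December 2036.
In the Julian calendar that day is 2036-12-10.

2036-12-10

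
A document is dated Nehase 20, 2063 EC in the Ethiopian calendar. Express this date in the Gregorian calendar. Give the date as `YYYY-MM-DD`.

Julian Day Number of the source date = 2477715.
Converting JDN 2477715 to the Gregorian calendar gives 26 August 2071 CE.

2071-08-26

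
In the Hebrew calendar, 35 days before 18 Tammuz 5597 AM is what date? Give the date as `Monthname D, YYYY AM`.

Sivan 13, 5597 AM

Counting 35 days back from JDN 2392212 reaches JDN 2392177, which is Sivan 13, 5597 AM.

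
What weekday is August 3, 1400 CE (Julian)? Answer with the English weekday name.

Tuesday

Equivalently 12 August 1400 Gregorian, JDN 2232623.
2232623 ≡ 1 (mod 7); counting from Monday = 0 gives Tuesday.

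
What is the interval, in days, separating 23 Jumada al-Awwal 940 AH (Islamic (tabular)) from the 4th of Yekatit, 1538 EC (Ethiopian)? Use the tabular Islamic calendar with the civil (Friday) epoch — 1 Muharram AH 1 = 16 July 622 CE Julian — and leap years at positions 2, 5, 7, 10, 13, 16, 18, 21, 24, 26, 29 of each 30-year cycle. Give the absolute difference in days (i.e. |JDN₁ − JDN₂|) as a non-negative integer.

First date → JDN 2281330; second date → JDN 2285763.
The interval is |2281330 − 2285763| = 4433 days.

4433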